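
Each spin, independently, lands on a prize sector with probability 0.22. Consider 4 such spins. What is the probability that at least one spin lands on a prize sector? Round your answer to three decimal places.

P(at least one) = 1 − P(none) = 1 − (1 − 0.22)^4
= 1 − 0.37015 = 0.62985

0.630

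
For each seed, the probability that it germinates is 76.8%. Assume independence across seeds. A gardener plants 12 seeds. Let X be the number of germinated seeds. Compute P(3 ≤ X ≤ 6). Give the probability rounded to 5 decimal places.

0.03886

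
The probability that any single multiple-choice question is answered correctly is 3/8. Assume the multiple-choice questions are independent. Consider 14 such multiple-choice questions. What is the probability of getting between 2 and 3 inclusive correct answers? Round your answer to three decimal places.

0.155

X ~ Binomial(14, 0.375); P(2 ≤ X ≤ 3) = Σ C(14,k) p^k (1−p)^(14−k) over k:
  k=2: C(14,2)·0.375^2·0.625^12 = 0.04546
  k=3: C(14,3)·0.375^3·0.625^11 = 0.10911
Total = 0.15458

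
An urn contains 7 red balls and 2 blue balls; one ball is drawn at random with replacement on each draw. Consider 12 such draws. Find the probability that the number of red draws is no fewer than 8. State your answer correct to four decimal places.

X ~ Binomial(12, 0.777778); P(X ≥ 8) = Σ C(12,k) p^k (1−p)^(12−k) over k:
  k=8: C(12,8)·0.777778^8·0.222222^4 = 0.161659
  k=9: C(12,9)·0.777778^9·0.222222^3 = 0.251469
  k=10: C(12,10)·0.777778^10·0.222222^2 = 0.264043
  k=11: C(12,11)·0.777778^11·0.222222^1 = 0.168027
  k=12: C(12,12)·0.777778^12·0.222222^0 = 0.049008
Total = 0.894206

0.8942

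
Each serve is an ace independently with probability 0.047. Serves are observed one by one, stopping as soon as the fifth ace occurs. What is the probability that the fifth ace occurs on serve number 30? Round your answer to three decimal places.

0.002

Y = trial on which the fifth success occurs; negative binomial, r=5, p=0.047.
P(Y=30) = C(29,4) · p^5 · (1−p)^25
= 23751 · 2.2935e-07 · 0.30014 = 0.00163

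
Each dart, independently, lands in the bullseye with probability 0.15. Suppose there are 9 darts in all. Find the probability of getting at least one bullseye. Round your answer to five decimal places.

P(at least one) = 1 − P(none) = 1 − (1 − 0.15)^9
= 1 − 0.2316169 = 0.7683831

0.76838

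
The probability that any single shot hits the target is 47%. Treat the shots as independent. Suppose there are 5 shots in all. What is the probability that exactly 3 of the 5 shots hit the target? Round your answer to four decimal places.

0.2916

X ~ Binomial(n=5, p=0.47).
P(X=3) = C(5,3) · p^3 · (1−p)^2
= 10 · 0.10382 · 0.2809 = 0.291639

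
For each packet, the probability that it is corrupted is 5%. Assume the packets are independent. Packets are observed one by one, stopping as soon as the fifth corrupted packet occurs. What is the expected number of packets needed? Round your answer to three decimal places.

100.000

Y = total packets until the fifth success; negative binomial with r=5, p=0.05.
E[Y] = r / p = 5 / 0.05 = 100.00000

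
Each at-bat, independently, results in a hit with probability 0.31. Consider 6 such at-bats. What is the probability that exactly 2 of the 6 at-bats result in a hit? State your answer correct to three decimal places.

X ~ Binomial(n=6, p=0.31).
P(X=2) = C(6,2) · p^2 · (1−p)^4
= 15 · 0.0961 · 0.22667 = 0.32675

0.327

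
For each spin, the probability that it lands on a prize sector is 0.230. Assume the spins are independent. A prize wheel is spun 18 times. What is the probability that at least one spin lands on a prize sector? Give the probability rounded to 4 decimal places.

0.9909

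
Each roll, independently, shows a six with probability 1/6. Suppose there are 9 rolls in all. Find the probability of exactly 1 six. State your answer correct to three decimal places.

0.349

X ~ Binomial(n=9, p=0.166667).
P(X=1) = C(9,1) · p^1 · (1−p)^8
= 9 · 0.16667 · 0.23257 = 0.34885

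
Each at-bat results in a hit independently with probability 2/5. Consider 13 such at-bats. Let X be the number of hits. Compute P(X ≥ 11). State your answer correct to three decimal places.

0.001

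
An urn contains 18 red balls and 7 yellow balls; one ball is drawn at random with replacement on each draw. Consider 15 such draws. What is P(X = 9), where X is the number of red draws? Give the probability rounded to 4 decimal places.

0.1254

X ~ Binomial(n=15, p=0.72).
P(X=9) = C(15,9) · p^9 · (1−p)^6
= 5005 · 0.051999 · 0.00048189 = 0.125414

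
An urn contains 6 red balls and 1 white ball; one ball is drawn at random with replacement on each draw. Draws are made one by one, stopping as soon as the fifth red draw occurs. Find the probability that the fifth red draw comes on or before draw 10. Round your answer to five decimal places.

0.99894

Finishing within 10 draws ⇔ at least 5 successes in the first 10. With X ~ Binomial(10, 0.857143), P(Y ≤ 10) = 1 − P(X ≤ 4).
  k=0: C(10,0)·0.857143^0·0.142857^10 = 0.0000000
  k=1: C(10,1)·0.857143^1·0.142857^9 = 0.0000002
  k=2: C(10,2)·0.857143^2·0.142857^8 = 0.0000057
  k=3: C(10,3)·0.857143^3·0.142857^7 = 0.0000918
  k=4: C(10,4)·0.857143^4·0.142857^6 = 0.0009635
1 − 0.0010612 = 0.9989388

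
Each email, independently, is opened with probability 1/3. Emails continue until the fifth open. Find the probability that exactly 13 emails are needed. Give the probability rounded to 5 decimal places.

0.07948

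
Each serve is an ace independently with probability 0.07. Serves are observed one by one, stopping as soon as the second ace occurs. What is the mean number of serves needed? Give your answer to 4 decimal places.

Y = total serves until the second success; negative binomial with r=2, p=0.07.
E[Y] = r / p = 2 / 0.07 = 28.571429

28.5714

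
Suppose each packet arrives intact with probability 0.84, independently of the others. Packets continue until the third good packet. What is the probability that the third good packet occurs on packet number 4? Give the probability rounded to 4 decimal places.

Y = trial on which the third success occurs; negative binomial, r=3, p=0.84.
P(Y=4) = C(3,2) · p^3 · (1−p)^1
= 3 · 0.5927 · 0.16 = 0.284498

0.2845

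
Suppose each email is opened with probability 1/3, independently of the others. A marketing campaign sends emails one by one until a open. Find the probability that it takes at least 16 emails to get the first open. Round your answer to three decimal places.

0.002

Y = number of emails to the first success; geometric, p = 0.333333.
P(Y > 15) = P(first 15 all fail) = (1−p)^15 = 0.00228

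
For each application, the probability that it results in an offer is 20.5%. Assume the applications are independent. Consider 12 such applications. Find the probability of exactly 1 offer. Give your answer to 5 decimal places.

0.19723

X ~ Binomial(n=12, p=0.205).
P(X=1) = C(12,1) · p^1 · (1−p)^11
= 12 · 0.205 · 0.080175 = 0.1972302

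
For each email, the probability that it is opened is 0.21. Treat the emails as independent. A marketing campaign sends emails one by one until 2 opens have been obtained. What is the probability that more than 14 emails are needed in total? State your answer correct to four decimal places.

0.1741

Needing more than 14 emails ⇔ fewer than 2 successes in the first 14. With X ~ Binomial(14, 0.21), P(Y > 14) = P(X ≤ 1).
  k=0: C(14,0)·0.21^0·0.79^14 = 0.036879
  k=1: C(14,1)·0.21^1·0.79^13 = 0.137246
P(X ≤ 1) = 0.174125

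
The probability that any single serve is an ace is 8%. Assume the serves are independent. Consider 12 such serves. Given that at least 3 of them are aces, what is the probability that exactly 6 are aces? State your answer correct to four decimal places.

0.0023

X ~ Binomial(12, 0.08). Want P(X=6 | X≥3) = P(X=6) / P(X≥3).
P(X=6) = C(12,6)·0.08^6·0.92^6 = 0.000147
P(X≥3) = 1 − 0.367666 − 0.383652 − 0.183486 = 0.065196
Ratio = 0.000147 / 0.065196 = 0.002253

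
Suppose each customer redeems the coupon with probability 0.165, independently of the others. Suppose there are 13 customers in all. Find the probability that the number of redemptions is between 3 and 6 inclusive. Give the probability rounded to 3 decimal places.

X ~ Binomial(13, 0.165); P(3 ≤ X ≤ 6) = Σ C(13,k) p^k (1−p)^(13−k) over k:
  k=3: C(13,3)·0.165^3·0.835^10 = 0.21168
  k=4: C(13,4)·0.165^4·0.835^9 = 0.10457
  k=5: C(13,5)·0.165^5·0.835^8 = 0.03720
  k=6: C(13,6)·0.165^6·0.835^7 = 0.00980
Total = 0.36325

0.363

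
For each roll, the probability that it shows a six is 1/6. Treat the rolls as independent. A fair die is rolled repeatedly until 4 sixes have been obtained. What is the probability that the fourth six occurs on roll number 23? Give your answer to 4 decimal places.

Y = trial on which the fourth success occurs; negative binomial, r=4, p=0.166667.
P(Y=23) = C(22,3) · p^4 · (1−p)^19
= 1540 · 0.0007716 · 0.031301 = 0.037194

0.0372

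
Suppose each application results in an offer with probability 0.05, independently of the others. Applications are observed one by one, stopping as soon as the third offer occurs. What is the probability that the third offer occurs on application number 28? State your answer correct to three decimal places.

Y = trial on which the third success occurs; negative binomial, r=3, p=0.05.
P(Y=28) = C(27,2) · p^3 · (1−p)^25
= 351 · 0.000125 · 0.27739 = 0.01217

0.012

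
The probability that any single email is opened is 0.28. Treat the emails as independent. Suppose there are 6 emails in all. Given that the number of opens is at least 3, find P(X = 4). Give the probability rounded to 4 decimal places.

X ~ Binomial(6, 0.28). Want P(X=4 | X≥3) = P(X=4) / P(X≥3).
P(X=4) = C(6,4)·0.28^4·0.72^2 = 0.047796
P(X≥3) = 1 − 0.139314 − 0.325066 − 0.316037 = 0.219583
Ratio = 0.047796 / 0.219583 = 0.217665

0.2177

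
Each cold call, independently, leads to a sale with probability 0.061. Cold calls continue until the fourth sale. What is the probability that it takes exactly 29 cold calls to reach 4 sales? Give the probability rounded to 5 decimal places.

0.00940

Y = trial on which the fourth success occurs; negative binomial, r=4, p=0.061.
P(Y=29) = C(28,3) · p^4 · (1−p)^25
= 3276 · 1.3846e-05 · 0.20732 = 0.0094038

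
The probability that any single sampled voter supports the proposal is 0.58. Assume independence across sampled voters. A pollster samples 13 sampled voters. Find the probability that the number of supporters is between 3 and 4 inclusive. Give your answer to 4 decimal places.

0.0424

X ~ Binomial(13, 0.58); P(3 ≤ X ≤ 4) = Σ C(13,k) p^k (1−p)^(13−k) over k:
  k=3: C(13,3)·0.58^3·0.42^10 = 0.009531
  k=4: C(13,4)·0.58^4·0.42^9 = 0.032905
Total = 0.042436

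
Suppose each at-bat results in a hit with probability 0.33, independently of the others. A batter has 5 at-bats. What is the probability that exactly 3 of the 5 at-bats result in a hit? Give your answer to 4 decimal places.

X ~ Binomial(n=5, p=0.33).
P(X=3) = C(5,3) · p^3 · (1−p)^2
= 10 · 0.035937 · 0.4489 = 0.161321

0.1613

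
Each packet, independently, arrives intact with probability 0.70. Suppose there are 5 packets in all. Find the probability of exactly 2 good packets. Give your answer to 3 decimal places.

X ~ Binomial(n=5, p=0.70).
P(X=2) = C(5,2) · p^2 · (1−p)^3
= 10 · 0.49 · 0.027 = 0.13230

0.132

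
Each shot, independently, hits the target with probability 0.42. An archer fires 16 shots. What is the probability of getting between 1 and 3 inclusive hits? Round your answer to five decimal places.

X ~ Binomial(16, 0.42); P(1 ≤ X ≤ 3) = Σ C(16,k) p^k (1−p)^(16−k) over k:
  k=1: C(16,1)·0.42^1·0.58^15 = 0.0019002
  k=2: C(16,2)·0.42^2·0.58^14 = 0.0103198
  k=3: C(16,3)·0.42^3·0.58^13 = 0.0348738
Total = 0.0470938

0.04709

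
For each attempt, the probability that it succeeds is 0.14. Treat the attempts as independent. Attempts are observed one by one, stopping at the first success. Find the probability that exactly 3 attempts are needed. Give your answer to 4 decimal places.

0.1035

Geometric (trials to first success), p = 0.14.
P(Y = 3) = (1−p)^2 · p = 0.7396 · 0.14 = 0.103544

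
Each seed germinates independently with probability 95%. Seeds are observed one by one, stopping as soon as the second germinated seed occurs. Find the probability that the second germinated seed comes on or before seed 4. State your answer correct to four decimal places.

0.9995

Finishing within 4 seeds ⇔ at least 2 successes in the first 4. With X ~ Binomial(4, 0.95), P(Y ≤ 4) = 1 − P(X ≤ 1).
  k=0: C(4,0)·0.95^0·0.05^4 = 0.000006
  k=1: C(4,1)·0.95^1·0.05^3 = 0.000475
1 − 0.000481 = 0.999519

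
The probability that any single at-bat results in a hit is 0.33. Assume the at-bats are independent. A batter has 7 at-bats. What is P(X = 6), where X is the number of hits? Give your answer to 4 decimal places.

X ~ Binomial(n=7, p=0.33).
P(X=6) = C(7,6) · p^6 · (1−p)^1
= 7 · 0.0012915 · 0.67 = 0.006057

0.0061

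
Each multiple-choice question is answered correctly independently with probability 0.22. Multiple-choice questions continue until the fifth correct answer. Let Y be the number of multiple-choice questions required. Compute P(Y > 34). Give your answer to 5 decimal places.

0.10355

Needing more than 34 multiple-choice questions ⇔ fewer than 5 successes in the first 34. With X ~ Binomial(34, 0.22), P(Y > 34) = P(X ≤ 4).
  k=0: C(34,0)·0.22^0·0.78^34 = 0.0002144
  k=1: C(34,1)·0.22^1·0.78^33 = 0.0020560
  k=2: C(34,2)·0.22^2·0.78^32 = 0.0095683
  k=3: C(34,3)·0.22^3·0.78^31 = 0.0287867
  k=4: C(34,4)·0.22^4·0.78^30 = 0.0629248
P(X ≤ 4) = 0.1035503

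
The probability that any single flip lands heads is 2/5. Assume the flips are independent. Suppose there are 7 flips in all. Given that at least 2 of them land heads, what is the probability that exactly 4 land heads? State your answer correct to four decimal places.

X ~ Binomial(7, 0.40). Want P(X=4 | X≥2) = P(X=4) / P(X≥2).
P(X=4) = C(7,4)·0.40^4·0.60^3 = 0.193536
P(X≥2) = 1 − 0.027994 − 0.130637 = 0.841370
Ratio = 0.193536 / 0.841370 = 0.230025

0.2300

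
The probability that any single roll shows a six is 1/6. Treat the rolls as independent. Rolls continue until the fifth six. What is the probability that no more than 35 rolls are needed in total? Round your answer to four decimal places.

0.7157

Finishing within 35 rolls ⇔ at least 5 successes in the first 35. With X ~ Binomial(35, 0.166667), P(Y ≤ 35) = 1 − P(X ≤ 4).
  k=0: C(35,0)·0.166667^0·0.833333^35 = 0.001693
  k=1: C(35,1)·0.166667^1·0.833333^34 = 0.011851
  k=2: C(35,2)·0.166667^2·0.833333^33 = 0.040293
  k=3: C(35,3)·0.166667^3·0.833333^32 = 0.088645
  k=4: C(35,4)·0.166667^4·0.833333^31 = 0.141833
1 − 0.284315 = 0.715685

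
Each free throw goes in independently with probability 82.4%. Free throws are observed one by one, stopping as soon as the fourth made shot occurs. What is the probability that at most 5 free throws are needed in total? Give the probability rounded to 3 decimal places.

0.786

Finishing within 5 free throws ⇔ at least 4 successes in the first 5. With X ~ Binomial(5, 0.824), P(Y ≤ 5) = 1 − P(X ≤ 3).
  k=0: C(5,0)·0.824^0·0.176^5 = 0.00017
  k=1: C(5,1)·0.824^1·0.176^4 = 0.00395
  k=2: C(5,2)·0.824^2·0.176^3 = 0.03702
  k=3: C(5,3)·0.824^3·0.176^2 = 0.17330
1 − 0.21444 = 0.78556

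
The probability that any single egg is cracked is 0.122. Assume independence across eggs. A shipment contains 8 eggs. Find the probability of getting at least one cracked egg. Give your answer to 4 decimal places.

0.6469

P(at least one) = 1 − P(none) = 1 − (1 − 0.122)^8
= 1 − 0.353147 = 0.646853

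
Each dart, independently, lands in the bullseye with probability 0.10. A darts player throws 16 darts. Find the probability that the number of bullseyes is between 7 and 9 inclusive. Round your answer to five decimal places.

0.00050

X ~ Binomial(16, 0.10); P(7 ≤ X ≤ 9) = Σ C(16,k) p^k (1−p)^(16−k) over k:
  k=7: C(16,7)·0.10^7·0.90^9 = 0.0004432
  k=8: C(16,8)·0.10^8·0.90^8 = 0.0000554
  k=9: C(16,9)·0.10^9·0.90^7 = 0.0000055
Total = 0.0005041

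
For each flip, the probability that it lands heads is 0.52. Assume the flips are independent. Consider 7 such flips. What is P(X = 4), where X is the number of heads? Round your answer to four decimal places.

X ~ Binomial(n=7, p=0.52).
P(X=4) = C(7,4) · p^4 · (1−p)^3
= 35 · 0.073116 · 0.11059 = 0.283012

0.2830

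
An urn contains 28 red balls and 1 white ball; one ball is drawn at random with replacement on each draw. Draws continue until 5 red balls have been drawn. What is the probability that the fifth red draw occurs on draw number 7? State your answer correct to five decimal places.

0.01497

Y = trial on which the fifth success occurs; negative binomial, r=5, p=0.965517.
P(Y=7) = C(6,4) · p^5 · (1−p)^2
= 15 · 0.83907 · 0.0011891 = 0.0149656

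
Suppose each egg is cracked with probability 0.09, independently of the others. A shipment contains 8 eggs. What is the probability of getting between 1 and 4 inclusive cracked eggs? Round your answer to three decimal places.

0.529

X ~ Binomial(8, 0.09); P(1 ≤ X ≤ 4) = Σ C(8,k) p^k (1−p)^(8−k) over k:
  k=1: C(8,1)·0.09^1·0.91^7 = 0.37207
  k=2: C(8,2)·0.09^2·0.91^6 = 0.12879
  k=3: C(8,3)·0.09^3·0.91^5 = 0.02548
  k=4: C(8,4)·0.09^4·0.91^4 = 0.00315
Total = 0.52949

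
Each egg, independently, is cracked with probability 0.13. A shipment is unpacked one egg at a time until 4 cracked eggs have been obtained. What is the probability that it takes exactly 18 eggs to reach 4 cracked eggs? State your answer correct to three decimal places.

0.028

Y = trial on which the fourth success occurs; negative binomial, r=4, p=0.13.
P(Y=18) = C(17,3) · p^4 · (1−p)^14
= 680 · 0.00028561 · 0.14232 = 0.02764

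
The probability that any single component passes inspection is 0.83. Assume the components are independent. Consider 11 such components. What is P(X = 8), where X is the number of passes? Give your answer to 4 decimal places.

0.1826

X ~ Binomial(n=11, p=0.83).
P(X=8) = C(11,8) · p^8 · (1−p)^3
= 165 · 0.22523 · 0.004913 = 0.182581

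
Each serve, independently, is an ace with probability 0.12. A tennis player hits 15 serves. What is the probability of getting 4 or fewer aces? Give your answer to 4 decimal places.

X ~ Binomial(15, 0.12); P(X ≤ 4) = Σ C(15,k) p^k (1−p)^(15−k) over k:
  k=0: C(15,0)·0.12^0·0.88^15 = 0.146974
  k=1: C(15,1)·0.12^1·0.88^14 = 0.300628
  k=2: C(15,2)·0.12^2·0.88^13 = 0.286963
  k=3: C(15,3)·0.12^3·0.88^12 = 0.169569
  k=4: C(15,4)·0.12^4·0.88^11 = 0.069369
Total = 0.973504

0.9735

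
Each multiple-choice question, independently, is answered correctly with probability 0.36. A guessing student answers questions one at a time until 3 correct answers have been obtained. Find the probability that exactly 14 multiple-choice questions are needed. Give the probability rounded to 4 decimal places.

0.0269

Y = trial on which the third success occurs; negative binomial, r=3, p=0.36.
P(Y=14) = C(13,2) · p^3 · (1−p)^11
= 78 · 0.046656 · 0.0073787 = 0.026852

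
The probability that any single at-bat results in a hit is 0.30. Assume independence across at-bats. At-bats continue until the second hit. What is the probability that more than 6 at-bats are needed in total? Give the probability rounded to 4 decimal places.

Needing more than 6 at-bats ⇔ fewer than 2 successes in the first 6. With X ~ Binomial(6, 0.30), P(Y > 6) = P(X ≤ 1).
  k=0: C(6,0)·0.30^0·0.70^6 = 0.117649
  k=1: C(6,1)·0.30^1·0.70^5 = 0.302526
P(X ≤ 1) = 0.420175

0.4202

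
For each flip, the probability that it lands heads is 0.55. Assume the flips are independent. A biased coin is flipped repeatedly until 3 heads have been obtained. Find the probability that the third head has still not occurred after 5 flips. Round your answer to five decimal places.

0.40687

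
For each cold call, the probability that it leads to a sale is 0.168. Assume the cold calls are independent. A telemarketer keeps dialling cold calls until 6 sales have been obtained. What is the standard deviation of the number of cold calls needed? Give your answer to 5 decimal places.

Y = total cold calls until the sixth success; negative binomial with r=6, p=0.168.
SD(Y) = √[r(1−p)/p²] = √(176.8707483) = 13.2992762

13.29928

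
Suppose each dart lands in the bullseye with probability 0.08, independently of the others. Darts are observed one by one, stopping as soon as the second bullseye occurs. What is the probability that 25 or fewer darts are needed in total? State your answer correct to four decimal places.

Finishing within 25 darts ⇔ at least 2 successes in the first 25. With X ~ Binomial(25, 0.08), P(Y ≤ 25) = 1 − P(X ≤ 1).
  k=0: C(25,0)·0.08^0·0.92^25 = 0.124364
  k=1: C(25,1)·0.08^1·0.92^24 = 0.270357
1 − 0.394721 = 0.605279

0.6053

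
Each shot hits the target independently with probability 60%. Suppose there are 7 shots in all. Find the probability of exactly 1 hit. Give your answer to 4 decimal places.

X ~ Binomial(n=7, p=0.60).
P(X=1) = C(7,1) · p^1 · (1−p)^6
= 7 · 0.6 · 0.004096 = 0.017203

0.0172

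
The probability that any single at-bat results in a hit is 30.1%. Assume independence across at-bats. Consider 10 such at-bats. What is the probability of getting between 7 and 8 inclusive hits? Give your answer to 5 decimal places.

X ~ Binomial(10, 0.301); P(7 ≤ X ≤ 8) = Σ C(10,k) p^k (1−p)^(10−k) over k:
  k=7: C(10,7)·0.301^7·0.699^3 = 0.0091744
  k=8: C(10,8)·0.301^8·0.699^2 = 0.0014815
Total = 0.0106559

0.01066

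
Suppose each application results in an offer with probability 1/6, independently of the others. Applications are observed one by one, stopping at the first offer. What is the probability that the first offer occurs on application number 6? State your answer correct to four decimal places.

0.0670

Geometric (trials to first success), p = 0.166667.
P(Y = 6) = (1−p)^5 · p = 0.40188 · 0.166667 = 0.066980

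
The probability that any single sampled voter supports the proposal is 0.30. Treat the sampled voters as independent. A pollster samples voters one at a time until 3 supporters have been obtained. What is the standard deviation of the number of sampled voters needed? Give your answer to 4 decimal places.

Y = total sampled voters until the third success; negative binomial with r=3, p=0.30.
SD(Y) = √[r(1−p)/p²] = √(23.333333) = 4.830459

4.8305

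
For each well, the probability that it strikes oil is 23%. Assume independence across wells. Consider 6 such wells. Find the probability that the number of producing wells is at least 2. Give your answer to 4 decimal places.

0.4180

X ~ Binomial(6, 0.23); P(X ≥ 2) = Σ C(6,k) p^k (1−p)^(6−k) over k:
  k=2: C(6,2)·0.23^2·0.77^4 = 0.278939
  k=3: C(6,3)·0.23^3·0.77^3 = 0.111093
  k=4: C(6,4)·0.23^4·0.77^2 = 0.024888
  k=5: C(6,5)·0.23^5·0.77^1 = 0.002974
  k=6: C(6,6)·0.23^6·0.77^0 = 0.000148
Total = 0.418041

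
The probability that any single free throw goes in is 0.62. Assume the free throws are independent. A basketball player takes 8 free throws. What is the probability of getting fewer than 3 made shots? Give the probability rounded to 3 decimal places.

X ~ Binomial(8, 0.62); P(X ≤ 2) = Σ C(8,k) p^k (1−p)^(8−k) over k:
  k=0: C(8,0)·0.62^0·0.38^8 = 0.00043
  k=1: C(8,1)·0.62^1·0.38^7 = 0.00568
  k=2: C(8,2)·0.62^2·0.38^6 = 0.03241
Total = 0.03852

0.039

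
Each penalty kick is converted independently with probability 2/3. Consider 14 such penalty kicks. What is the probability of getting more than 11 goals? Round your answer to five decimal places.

X ~ Binomial(14, 0.666667); P(X ≥ 12) = Σ C(14,k) p^k (1−p)^(14−k) over k:
  k=12: C(14,12)·0.666667^12·0.333333^2 = 0.0779298
  k=13: C(14,13)·0.666667^13·0.333333^1 = 0.0239784
  k=14: C(14,14)·0.666667^14·0.333333^0 = 0.0034255
Total = 0.1053337

0.10533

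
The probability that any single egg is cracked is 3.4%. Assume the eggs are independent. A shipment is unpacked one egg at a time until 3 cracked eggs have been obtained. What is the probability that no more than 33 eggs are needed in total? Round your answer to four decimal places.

Finishing within 33 eggs ⇔ at least 3 successes in the first 33. With X ~ Binomial(33, 0.034), P(Y ≤ 33) = 1 − P(X ≤ 2).
  k=0: C(33,0)·0.034^0·0.966^33 = 0.319334
  k=1: C(33,1)·0.034^1·0.966^32 = 0.370903
  k=2: C(33,2)·0.034^2·0.966^31 = 0.208873
1 − 0.899111 = 0.100889

0.1009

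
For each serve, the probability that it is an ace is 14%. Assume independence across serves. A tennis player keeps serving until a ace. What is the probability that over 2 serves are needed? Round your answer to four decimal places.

0.7396

Y = number of serves to the first success; geometric, p = 0.14.
P(Y > 2) = P(first 2 all fail) = (1−p)^2 = 0.739600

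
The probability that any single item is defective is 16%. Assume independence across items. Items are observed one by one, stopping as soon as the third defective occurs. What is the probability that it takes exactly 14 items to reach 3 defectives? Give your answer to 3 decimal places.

Y = trial on which the third success occurs; negative binomial, r=3, p=0.16.
P(Y=14) = C(13,2) · p^3 · (1−p)^11
= 78 · 0.004096 · 0.14692 = 0.04694

0.047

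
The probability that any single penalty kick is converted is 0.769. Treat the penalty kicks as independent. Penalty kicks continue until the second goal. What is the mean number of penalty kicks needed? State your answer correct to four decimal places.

2.6008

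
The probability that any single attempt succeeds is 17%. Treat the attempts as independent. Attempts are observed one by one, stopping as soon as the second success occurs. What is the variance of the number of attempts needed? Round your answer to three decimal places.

57.439

Y = total attempts until the second success; negative binomial with r=2, p=0.17.
Var(Y) = r(1−p)/p² = 2·0.83 / 0.17² = 57.43945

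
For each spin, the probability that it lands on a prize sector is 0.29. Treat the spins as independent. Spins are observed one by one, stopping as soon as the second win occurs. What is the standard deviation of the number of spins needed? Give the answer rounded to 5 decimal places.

4.10909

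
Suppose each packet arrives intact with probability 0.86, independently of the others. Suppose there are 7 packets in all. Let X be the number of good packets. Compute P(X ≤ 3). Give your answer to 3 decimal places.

0.009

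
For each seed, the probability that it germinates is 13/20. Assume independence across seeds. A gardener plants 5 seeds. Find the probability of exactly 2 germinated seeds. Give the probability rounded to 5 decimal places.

0.18115

X ~ Binomial(n=5, p=0.65).
P(X=2) = C(5,2) · p^2 · (1−p)^3
= 10 · 0.4225 · 0.042875 = 0.1811469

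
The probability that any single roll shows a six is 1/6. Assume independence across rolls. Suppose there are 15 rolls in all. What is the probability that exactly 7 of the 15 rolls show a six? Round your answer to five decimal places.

X ~ Binomial(n=15, p=0.166667).
P(X=7) = C(15,7) · p^7 · (1−p)^8
= 6435 · 3.5722e-06 · 0.23257 = 0.0053461

0.00535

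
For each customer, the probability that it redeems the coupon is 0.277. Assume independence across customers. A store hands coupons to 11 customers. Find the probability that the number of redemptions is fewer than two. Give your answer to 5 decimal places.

0.14714

X ~ Binomial(11, 0.277); P(X ≤ 1) = Σ C(11,k) p^k (1−p)^(11−k) over k:
  k=0: C(11,0)·0.277^0·0.723^11 = 0.0282177
  k=1: C(11,1)·0.277^1·0.723^10 = 0.1189201
Total = 0.1471378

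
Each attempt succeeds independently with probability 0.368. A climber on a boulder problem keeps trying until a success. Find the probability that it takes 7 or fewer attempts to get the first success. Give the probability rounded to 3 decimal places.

Y = number of attempts to the first success; geometric, p = 0.368.
P(Y ≤ 7) = 1 − (1−p)^7 = 1 − 0.04027 = 0.95973

0.960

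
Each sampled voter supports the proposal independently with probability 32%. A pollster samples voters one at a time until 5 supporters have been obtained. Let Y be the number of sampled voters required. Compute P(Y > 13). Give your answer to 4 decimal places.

0.5933

Needing more than 13 sampled voters ⇔ fewer than 5 successes in the first 13. With X ~ Binomial(13, 0.32), P(Y > 13) = P(X ≤ 4).
  k=0: C(13,0)·0.32^0·0.68^13 = 0.006647
  k=1: C(13,1)·0.32^1·0.68^12 = 0.040663
  k=2: C(13,2)·0.32^2·0.68^11 = 0.114813
  k=3: C(13,3)·0.32^3·0.68^10 = 0.198109
  k=4: C(13,4)·0.32^4·0.68^9 = 0.233070
P(X ≤ 4) = 0.593303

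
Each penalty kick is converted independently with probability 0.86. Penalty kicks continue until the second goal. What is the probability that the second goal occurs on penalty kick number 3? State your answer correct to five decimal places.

0.20709

Y = trial on which the second success occurs; negative binomial, r=2, p=0.86.
P(Y=3) = C(2,1) · p^2 · (1−p)^1
= 2 · 0.7396 · 0.14 = 0.2070880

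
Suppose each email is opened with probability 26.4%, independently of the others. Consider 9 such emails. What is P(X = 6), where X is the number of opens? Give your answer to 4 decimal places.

0.0113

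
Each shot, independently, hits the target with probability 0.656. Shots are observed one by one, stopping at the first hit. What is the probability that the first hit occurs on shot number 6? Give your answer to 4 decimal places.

0.0032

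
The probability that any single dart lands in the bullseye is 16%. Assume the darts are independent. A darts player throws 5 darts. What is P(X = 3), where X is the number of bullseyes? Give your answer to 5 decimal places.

0.02890

X ~ Binomial(n=5, p=0.16).
P(X=3) = C(5,3) · p^3 · (1−p)^2
= 10 · 0.004096 · 0.7056 = 0.0289014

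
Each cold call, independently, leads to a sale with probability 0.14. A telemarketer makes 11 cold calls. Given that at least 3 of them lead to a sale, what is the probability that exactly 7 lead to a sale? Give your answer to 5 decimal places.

X ~ Binomial(11, 0.14). Want P(X=7 | X≥3) = P(X=7) / P(X≥3).
P(X=7) = C(11,7)·0.14^7·0.86^4 = 0.0001903
P(X≥3) = 1 − 0.1903194 − 0.3408044 − 0.2773990 = 0.1914773
Ratio = 0.0001903 / 0.1914773 = 0.0009938

0.00099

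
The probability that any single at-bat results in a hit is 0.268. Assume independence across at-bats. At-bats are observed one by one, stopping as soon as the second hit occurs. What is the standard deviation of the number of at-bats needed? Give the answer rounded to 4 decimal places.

4.5148

Y = total at-bats until the second success; negative binomial with r=2, p=0.268.
SD(Y) = √[r(1−p)/p²] = √(20.383159) = 4.514771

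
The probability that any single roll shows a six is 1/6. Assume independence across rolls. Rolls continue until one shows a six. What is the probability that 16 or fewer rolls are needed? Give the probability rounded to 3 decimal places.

0.946

Y = number of rolls to the first success; geometric, p = 0.166667.
P(Y ≤ 16) = 1 − (1−p)^16 = 1 − 0.05409 = 0.94591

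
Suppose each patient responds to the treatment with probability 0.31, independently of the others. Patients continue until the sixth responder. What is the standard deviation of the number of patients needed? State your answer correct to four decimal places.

6.5635

Y = total patients until the sixth success; negative binomial with r=6, p=0.31.
SD(Y) = √[r(1−p)/p²] = √(43.080125) = 6.563545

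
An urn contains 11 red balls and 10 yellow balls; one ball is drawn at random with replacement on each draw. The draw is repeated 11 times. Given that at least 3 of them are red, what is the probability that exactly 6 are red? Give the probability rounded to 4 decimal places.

X ~ Binomial(11, 0.523810). Want P(X=6 | X≥3) = P(X=6) / P(X≥3).
P(X=6) = C(11,6)·0.523810^6·0.476190^5 = 0.233661
P(X≥3) = 1 − 0.000285 − 0.003454 − 0.018999 = 0.977261
Ratio = 0.233661 / 0.977261 = 0.239098

0.2391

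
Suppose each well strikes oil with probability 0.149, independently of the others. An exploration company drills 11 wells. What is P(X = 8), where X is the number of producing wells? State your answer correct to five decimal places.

X ~ Binomial(n=11, p=0.149).
P(X=8) = C(11,8) · p^8 · (1−p)^3
= 165 · 2.4294e-07 · 0.6163 = 0.0000247

0.00002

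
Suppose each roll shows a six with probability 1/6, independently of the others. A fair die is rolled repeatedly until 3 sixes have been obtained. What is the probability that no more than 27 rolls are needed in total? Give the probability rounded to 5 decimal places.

0.85121

Finishing within 27 rolls ⇔ at least 3 successes in the first 27. With X ~ Binomial(27, 0.166667), P(Y ≤ 27) = 1 − P(X ≤ 2).
  k=0: C(27,0)·0.166667^0·0.833333^27 = 0.0072796
  k=1: C(27,1)·0.166667^1·0.833333^26 = 0.0393097
  k=2: C(27,2)·0.166667^2·0.833333^25 = 0.1022053
1 − 0.1487946 = 0.8512054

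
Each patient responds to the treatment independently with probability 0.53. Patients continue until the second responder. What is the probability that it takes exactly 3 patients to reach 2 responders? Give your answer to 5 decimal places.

0.26405

Y = trial on which the second success occurs; negative binomial, r=2, p=0.53.
P(Y=3) = C(2,1) · p^2 · (1−p)^1
= 2 · 0.2809 · 0.47 = 0.2640460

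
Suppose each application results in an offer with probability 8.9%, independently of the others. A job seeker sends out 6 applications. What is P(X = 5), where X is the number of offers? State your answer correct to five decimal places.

0.00003

X ~ Binomial(n=6, p=0.089).
P(X=5) = C(6,5) · p^5 · (1−p)^1
= 6 · 5.5841e-06 · 0.911 = 0.0000305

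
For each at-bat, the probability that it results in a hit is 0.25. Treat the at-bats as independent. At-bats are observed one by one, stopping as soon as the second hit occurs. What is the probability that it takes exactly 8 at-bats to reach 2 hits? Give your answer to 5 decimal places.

Y = trial on which the second success occurs; negative binomial, r=2, p=0.25.
P(Y=8) = C(7,1) · p^2 · (1−p)^6
= 7 · 0.0625 · 0.17798 = 0.0778656

0.07787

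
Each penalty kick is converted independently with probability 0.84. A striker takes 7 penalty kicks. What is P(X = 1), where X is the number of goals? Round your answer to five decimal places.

X ~ Binomial(n=7, p=0.84).
P(X=1) = C(7,1) · p^1 · (1−p)^6
= 7 · 0.84 · 1.6777e-05 = 0.0000987

0.00010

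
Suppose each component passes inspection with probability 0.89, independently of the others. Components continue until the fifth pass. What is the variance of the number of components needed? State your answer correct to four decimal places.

Y = total components until the fifth success; negative binomial with r=5, p=0.89.
Var(Y) = r(1−p)/p² = 5·0.11 / 0.89² = 0.694357

0.6944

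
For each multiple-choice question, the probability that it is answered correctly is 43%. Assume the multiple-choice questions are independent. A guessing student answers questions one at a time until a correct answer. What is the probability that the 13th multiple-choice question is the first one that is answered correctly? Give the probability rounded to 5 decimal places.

0.00051

Geometric (trials to first success), p = 0.43.
P(Y = 13) = (1−p)^12 · p = 0.0011762 · 0.43 = 0.0005058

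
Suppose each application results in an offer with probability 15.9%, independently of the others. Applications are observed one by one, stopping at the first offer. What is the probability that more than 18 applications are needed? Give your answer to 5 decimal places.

Y = number of applications to the first success; geometric, p = 0.159.
P(Y > 18) = P(first 18 all fail) = (1−p)^18 = 0.0442923

0.04429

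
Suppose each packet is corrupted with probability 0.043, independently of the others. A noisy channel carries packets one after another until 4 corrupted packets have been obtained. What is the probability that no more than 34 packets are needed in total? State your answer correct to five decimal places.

0.05686

Finishing within 34 packets ⇔ at least 4 successes in the first 34. With X ~ Binomial(34, 0.043), P(Y ≤ 34) = 1 − P(X ≤ 3).
  k=0: C(34,0)·0.043^0·0.957^34 = 0.2243912
  k=1: C(34,1)·0.043^1·0.957^33 = 0.3428004
  k=2: C(34,2)·0.043^2·0.957^32 = 0.2541451
  k=3: C(34,3)·0.043^3·0.957^31 = 0.1218055
1 − 0.9431423 = 0.0568577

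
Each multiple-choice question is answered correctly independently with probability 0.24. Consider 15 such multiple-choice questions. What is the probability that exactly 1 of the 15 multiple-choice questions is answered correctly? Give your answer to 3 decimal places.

X ~ Binomial(n=15, p=0.24).
P(X=1) = C(15,1) · p^1 · (1−p)^14
= 15 · 0.24 · 0.021448 = 0.07721

0.077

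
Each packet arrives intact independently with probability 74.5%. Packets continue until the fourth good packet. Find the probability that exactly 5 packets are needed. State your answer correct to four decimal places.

Y = trial on which the fourth success occurs; negative binomial, r=4, p=0.745.
P(Y=5) = C(4,3) · p^4 · (1−p)^1
= 4 · 0.30805 · 0.255 = 0.314214

0.3142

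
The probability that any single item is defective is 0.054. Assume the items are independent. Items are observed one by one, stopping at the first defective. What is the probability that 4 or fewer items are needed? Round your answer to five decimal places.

0.19913

Y = number of items to the first success; geometric, p = 0.054.
P(Y ≤ 4) = 1 − (1−p)^4 = 1 − 0.8008746 = 0.1991254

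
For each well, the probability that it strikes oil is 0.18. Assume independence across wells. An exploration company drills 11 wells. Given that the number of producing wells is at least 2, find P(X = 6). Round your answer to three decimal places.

0.009

X ~ Binomial(11, 0.18). Want P(X=6 | X≥2) = P(X=6) / P(X≥2).
P(X=6) = C(11,6)·0.18^6·0.82^5 = 0.00583
P(X≥2) = 1 − 0.11271 − 0.27215 = 0.61515
Ratio = 0.00583 / 0.61515 = 0.00947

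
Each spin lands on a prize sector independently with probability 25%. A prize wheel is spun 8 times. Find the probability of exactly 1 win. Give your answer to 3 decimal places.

0.267

X ~ Binomial(n=8, p=0.25).
P(X=1) = C(8,1) · p^1 · (1−p)^7
= 8 · 0.25 · 0.13348 = 0.26697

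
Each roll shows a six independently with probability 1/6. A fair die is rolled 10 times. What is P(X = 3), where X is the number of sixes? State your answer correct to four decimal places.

X ~ Binomial(n=10, p=0.166667).
P(X=3) = C(10,3) · p^3 · (1−p)^7
= 120 · 0.0046296 · 0.27908 = 0.155045

0.1550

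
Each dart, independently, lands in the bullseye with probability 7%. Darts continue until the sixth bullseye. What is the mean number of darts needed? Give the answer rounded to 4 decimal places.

Y = total darts until the sixth success; negative binomial with r=6, p=0.07.
E[Y] = r / p = 6 / 0.07 = 85.714286

85.7143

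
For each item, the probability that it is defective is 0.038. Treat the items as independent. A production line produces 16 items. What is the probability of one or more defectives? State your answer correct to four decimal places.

P(at least one) = 1 − P(none) = 1 − (1 − 0.038)^16
= 1 − 0.538023 = 0.461977

0.4620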